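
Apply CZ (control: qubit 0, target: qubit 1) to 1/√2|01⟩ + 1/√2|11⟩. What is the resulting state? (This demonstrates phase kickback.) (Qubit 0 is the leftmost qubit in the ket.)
1/√2|01⟩ - 1/√2|11⟩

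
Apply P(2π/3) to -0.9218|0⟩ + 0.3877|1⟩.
-0.9218|0⟩ + (-0.1939 + 0.3358i)|1⟩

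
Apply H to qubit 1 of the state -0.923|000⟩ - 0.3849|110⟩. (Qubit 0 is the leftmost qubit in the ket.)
-0.6527|000⟩ - 0.6527|010⟩ - 0.2722|100⟩ + 0.2722|110⟩

H on qubit 1 mixes each pair of kets that differ only in qubit 1: amplitudes (a, b) of (|…0…⟩, |…1…⟩) become ((a + b)/√2, (a − b)/√2). Kets absent from the input have amplitude 0.
(|000⟩, |010⟩): (a, b) = (-0.923, 0) → (-0.6527, -0.6527)
(|100⟩, |110⟩): (a, b) = (0, -0.3849) → (-0.2722, 0.2722)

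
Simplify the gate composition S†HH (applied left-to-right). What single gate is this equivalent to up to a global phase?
S†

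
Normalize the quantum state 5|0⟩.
|0⟩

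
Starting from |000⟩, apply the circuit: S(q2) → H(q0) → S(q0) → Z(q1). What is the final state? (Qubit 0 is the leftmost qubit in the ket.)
1/√2|000⟩ + (1/√2)i|100⟩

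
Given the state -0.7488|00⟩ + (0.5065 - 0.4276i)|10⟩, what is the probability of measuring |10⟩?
0.4394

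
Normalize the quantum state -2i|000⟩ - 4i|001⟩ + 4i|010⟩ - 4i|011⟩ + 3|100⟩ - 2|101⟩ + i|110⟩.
-0.2462i|000⟩ - 0.4924i|001⟩ + 0.4924i|010⟩ - 0.4924i|011⟩ + 0.3693|100⟩ - 0.2462|101⟩ + 0.1231i|110⟩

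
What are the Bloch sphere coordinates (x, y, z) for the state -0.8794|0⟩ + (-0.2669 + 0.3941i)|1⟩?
(0.4694, -0.6931, 0.5468)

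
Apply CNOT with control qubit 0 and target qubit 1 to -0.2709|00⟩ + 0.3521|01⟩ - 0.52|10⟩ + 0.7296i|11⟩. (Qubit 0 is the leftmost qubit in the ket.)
-0.2709|00⟩ + 0.3521|01⟩ + 0.7296i|10⟩ - 0.52|11⟩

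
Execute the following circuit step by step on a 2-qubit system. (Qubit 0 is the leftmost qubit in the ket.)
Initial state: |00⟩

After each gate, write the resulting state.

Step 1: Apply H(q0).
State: 1/√2|00⟩ + 1/√2|10⟩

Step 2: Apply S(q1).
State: 1/√2|00⟩ + 1/√2|10⟩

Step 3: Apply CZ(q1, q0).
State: 1/√2|00⟩ + 1/√2|10⟩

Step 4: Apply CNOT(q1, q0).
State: 1/√2|00⟩ + 1/√2|10⟩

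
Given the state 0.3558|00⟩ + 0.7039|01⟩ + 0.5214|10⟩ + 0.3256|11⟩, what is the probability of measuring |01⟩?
0.4955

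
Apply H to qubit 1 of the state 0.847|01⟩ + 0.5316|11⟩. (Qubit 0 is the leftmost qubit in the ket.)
0.5989|00⟩ - 0.5989|01⟩ + 0.3759|10⟩ - 0.3759|11⟩

H on qubit 1 mixes each pair of kets that differ only in qubit 1: amplitudes (a, b) of (|…0…⟩, |…1…⟩) become ((a + b)/√2, (a − b)/√2). Kets absent from the input have amplitude 0.
(|00⟩, |01⟩): (a, b) = (0, 0.847) → (0.5989, -0.5989)
(|10⟩, |11⟩): (a, b) = (0, 0.5316) → (0.3759, -0.3759)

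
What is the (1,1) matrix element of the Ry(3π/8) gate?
0.8315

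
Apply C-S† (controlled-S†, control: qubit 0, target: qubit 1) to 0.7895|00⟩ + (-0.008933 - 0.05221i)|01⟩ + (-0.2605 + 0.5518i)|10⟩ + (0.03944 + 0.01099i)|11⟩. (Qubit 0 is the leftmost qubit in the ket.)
0.7895|00⟩ + (-0.008933 - 0.05221i)|01⟩ + (-0.2605 + 0.5518i)|10⟩ + (0.01099 - 0.03944i)|11⟩

C-S† leaves the control-|0⟩ kets |00⟩, |01⟩ unchanged and applies S† to qubit 1 on the control-|1⟩ pair (|10⟩, |11⟩).
S† = [[1, 0], [0, -i]].
With a = amp(|10⟩) = (-0.2605 + 0.5518i) and b = amp(|11⟩) = (0.03944 + 0.01099i):
new amp(|10⟩) = (1)·a = (-0.2605 + 0.5518i)
new amp(|11⟩) = (-i)·b = (0.01099 - 0.03944i)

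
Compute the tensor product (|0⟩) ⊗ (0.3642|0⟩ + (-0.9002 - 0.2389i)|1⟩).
0.3642|00⟩ + (-0.9002 - 0.2389i)|01⟩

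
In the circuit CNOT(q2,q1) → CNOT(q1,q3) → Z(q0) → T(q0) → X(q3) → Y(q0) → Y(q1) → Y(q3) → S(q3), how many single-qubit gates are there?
7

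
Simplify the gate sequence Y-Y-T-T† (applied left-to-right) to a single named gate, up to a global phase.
I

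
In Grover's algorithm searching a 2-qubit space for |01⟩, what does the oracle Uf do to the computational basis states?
Uf|x⟩ = -|x⟩ if x = 01, else |x⟩ (phase flip on target)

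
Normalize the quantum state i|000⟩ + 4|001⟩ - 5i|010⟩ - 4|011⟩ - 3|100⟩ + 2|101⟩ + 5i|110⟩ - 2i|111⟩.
0.1i|000⟩ + 0.4|001⟩ - (1/2)i|010⟩ - 0.4|011⟩ - 0.3|100⟩ + 0.2|101⟩ + (1/2)i|110⟩ - 0.2i|111⟩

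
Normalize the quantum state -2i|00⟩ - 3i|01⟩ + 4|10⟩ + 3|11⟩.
-0.3244i|00⟩ - 0.4867i|01⟩ + 0.6489|10⟩ + 0.4867|11⟩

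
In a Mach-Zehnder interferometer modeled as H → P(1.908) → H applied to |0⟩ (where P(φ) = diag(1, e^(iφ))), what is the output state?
(0.3346 + 0.4718i)|0⟩ + (0.6654 - 0.4718i)|1⟩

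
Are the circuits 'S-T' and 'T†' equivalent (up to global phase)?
No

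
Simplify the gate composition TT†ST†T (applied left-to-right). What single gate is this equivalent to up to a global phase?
S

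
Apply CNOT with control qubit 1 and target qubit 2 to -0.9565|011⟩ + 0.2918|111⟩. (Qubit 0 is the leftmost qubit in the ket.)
-0.9565|010⟩ + 0.2918|110⟩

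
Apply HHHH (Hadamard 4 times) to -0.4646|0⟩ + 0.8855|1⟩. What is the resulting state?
-0.4646|0⟩ + 0.8855|1⟩

H² = I, so an even number of Hadamards cancels: H^4 = I and the state is unchanged.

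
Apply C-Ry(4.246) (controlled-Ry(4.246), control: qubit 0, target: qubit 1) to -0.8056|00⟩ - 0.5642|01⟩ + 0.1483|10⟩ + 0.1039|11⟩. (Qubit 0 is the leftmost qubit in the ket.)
-0.8056|00⟩ - 0.5642|01⟩ - 0.1663|10⟩ + 0.07176|11⟩

C-Ry(4.246) leaves the control-|0⟩ kets |00⟩, |01⟩ unchanged and applies Ry(4.246) to qubit 1 on the control-|1⟩ pair (|10⟩, |11⟩).
Ry(4.246) = [[cos(θ/2), −sin(θ/2)], [sin(θ/2), cos(θ/2)]]; θ = 4.246, cos(θ/2) ≈ -0.524565, sin(θ/2) ≈ 0.851371.
With a = amp(|10⟩) = 0.1483 and b = amp(|11⟩) = 0.1039:
new amp(|10⟩) = (-0.524565)·a + (-0.851371)·b = -0.1663
new amp(|11⟩) = (0.851371)·a + (-0.524565)·b = 0.07176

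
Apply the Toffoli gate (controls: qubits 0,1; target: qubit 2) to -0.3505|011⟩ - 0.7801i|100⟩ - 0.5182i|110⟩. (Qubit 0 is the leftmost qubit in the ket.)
-0.3505|011⟩ - 0.7801i|100⟩ - 0.5182i|111⟩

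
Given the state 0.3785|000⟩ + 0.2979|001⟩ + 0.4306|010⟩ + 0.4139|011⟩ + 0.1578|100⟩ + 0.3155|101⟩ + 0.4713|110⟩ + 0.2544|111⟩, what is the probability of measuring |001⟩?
0.08874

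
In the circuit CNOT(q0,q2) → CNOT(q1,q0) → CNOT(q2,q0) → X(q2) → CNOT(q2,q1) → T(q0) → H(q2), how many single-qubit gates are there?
3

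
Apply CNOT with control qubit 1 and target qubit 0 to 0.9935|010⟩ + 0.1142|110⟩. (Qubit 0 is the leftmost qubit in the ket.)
0.1142|010⟩ + 0.9935|110⟩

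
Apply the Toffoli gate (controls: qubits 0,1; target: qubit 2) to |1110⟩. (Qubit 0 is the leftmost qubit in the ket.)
|1100⟩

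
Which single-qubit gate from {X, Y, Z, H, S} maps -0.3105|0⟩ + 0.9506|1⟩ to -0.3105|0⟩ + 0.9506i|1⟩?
S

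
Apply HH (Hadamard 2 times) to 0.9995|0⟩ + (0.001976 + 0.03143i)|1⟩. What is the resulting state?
0.9995|0⟩ + (0.001976 + 0.03143i)|1⟩

H² = I, so an even number of Hadamards cancels: H^2 = I and the state is unchanged.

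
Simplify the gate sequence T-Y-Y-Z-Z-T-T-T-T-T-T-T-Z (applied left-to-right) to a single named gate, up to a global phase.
Z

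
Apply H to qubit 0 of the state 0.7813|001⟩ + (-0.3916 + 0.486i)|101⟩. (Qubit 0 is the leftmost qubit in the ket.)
(0.2756 + 0.3437i)|001⟩ + (0.8294 - 0.3437i)|101⟩

H on qubit 0 mixes each pair of kets that differ only in qubit 0: amplitudes (a, b) of (|…0…⟩, |…1…⟩) become ((a + b)/√2, (a − b)/√2). Kets absent from the input have amplitude 0.
(|001⟩, |101⟩): (a, b) = (0.7813, (-0.3916 + 0.486i)) → ((0.2756 + 0.3437i), (0.8294 - 0.3437i))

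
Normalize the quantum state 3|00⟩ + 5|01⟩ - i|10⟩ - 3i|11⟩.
0.4523|00⟩ + 0.7538|01⟩ - 0.1508i|10⟩ - 0.4523i|11⟩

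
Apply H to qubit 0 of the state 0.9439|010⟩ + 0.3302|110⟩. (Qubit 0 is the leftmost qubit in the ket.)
0.9009|010⟩ + 0.434|110⟩

H on qubit 0 mixes each pair of kets that differ only in qubit 0: amplitudes (a, b) of (|…0…⟩, |…1…⟩) become ((a + b)/√2, (a − b)/√2). Kets absent from the input have amplitude 0.
(|010⟩, |110⟩): (a, b) = (0.9439, 0.3302) → (0.9009, 0.434)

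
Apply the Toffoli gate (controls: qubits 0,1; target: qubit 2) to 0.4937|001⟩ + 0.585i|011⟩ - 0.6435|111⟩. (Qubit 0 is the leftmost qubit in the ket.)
0.4937|001⟩ + 0.585i|011⟩ - 0.6435|110⟩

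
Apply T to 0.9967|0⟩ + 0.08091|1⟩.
0.9967|0⟩ + (0.05721 + 0.05721i)|1⟩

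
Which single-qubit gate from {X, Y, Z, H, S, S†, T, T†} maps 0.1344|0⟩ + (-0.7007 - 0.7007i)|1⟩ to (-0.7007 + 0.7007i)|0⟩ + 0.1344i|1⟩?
Y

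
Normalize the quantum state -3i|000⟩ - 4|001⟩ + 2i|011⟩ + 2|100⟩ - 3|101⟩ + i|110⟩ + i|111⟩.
-0.4523i|000⟩ - 0.603|001⟩ + 0.3015i|011⟩ + 0.3015|100⟩ - 0.4523|101⟩ + 0.1508i|110⟩ + 0.1508i|111⟩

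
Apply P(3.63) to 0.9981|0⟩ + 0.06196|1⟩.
0.9981|0⟩ + (-0.05472 - 0.02907i)|1⟩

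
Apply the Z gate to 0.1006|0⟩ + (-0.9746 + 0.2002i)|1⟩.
0.1006|0⟩ + (0.9746 - 0.2002i)|1⟩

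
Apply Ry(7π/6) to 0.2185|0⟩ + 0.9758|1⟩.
-0.9991|0⟩ - 0.0415|1⟩

Ry(7π/6) = [[cos(θ/2), −sin(θ/2)], [sin(θ/2), cos(θ/2)]]; θ = 7π/6, cos(θ/2) ≈ -0.258819, sin(θ/2) ≈ 0.965926.
With a = amp(|0⟩) = 0.2185 and b = amp(|1⟩) = 0.9758:
new amp(|0⟩) = (-0.258819)·a + (-0.965926)·b = -0.9991
new amp(|1⟩) = (0.965926)·a + (-0.258819)·b = -0.0415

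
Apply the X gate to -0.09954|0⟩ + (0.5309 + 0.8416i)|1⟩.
(0.5309 + 0.8416i)|0⟩ - 0.09954|1⟩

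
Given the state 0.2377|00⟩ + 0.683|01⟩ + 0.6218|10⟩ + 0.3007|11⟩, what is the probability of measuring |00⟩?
0.0565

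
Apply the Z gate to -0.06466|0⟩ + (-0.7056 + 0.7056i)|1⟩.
-0.06466|0⟩ + (0.7056 - 0.7056i)|1⟩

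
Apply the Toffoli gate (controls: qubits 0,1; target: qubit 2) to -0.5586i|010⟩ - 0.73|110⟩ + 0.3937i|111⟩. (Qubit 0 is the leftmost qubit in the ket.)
-0.5586i|010⟩ + 0.3937i|110⟩ - 0.73|111⟩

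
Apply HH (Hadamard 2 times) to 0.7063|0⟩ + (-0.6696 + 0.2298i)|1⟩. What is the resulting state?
0.7063|0⟩ + (-0.6696 + 0.2298i)|1⟩

H² = I, so an even number of Hadamards cancels: H^2 = I and the state is unchanged.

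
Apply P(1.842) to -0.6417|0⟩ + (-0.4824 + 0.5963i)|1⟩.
-0.6417|0⟩ + (-0.4453 - 0.6245i)|1⟩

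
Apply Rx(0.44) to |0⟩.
0.9759|0⟩ - 0.2182i|1⟩

Rx(0.44) = [[cos(θ/2), −i·sin(θ/2)], [−i·sin(θ/2), cos(θ/2)]]; θ = 0.44, cos(θ/2) ≈ 0.975897, sin(θ/2) ≈ 0.21823.
With a = amp(|0⟩) = 1 and b = amp(|1⟩) = 0:
new amp(|0⟩) = (0.975897)·a + (-0.21823i)·b = 0.9759
new amp(|1⟩) = (-0.21823i)·a + (0.975897)·b = -0.2182i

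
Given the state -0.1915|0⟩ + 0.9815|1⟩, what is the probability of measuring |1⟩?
0.9633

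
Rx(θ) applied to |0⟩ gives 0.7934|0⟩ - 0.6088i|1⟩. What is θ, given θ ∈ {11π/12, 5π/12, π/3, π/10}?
5π/12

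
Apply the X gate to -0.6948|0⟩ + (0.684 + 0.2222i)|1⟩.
(0.684 + 0.2222i)|0⟩ - 0.6948|1⟩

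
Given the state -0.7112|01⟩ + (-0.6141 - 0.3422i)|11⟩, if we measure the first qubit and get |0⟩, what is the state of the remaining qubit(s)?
-|1⟩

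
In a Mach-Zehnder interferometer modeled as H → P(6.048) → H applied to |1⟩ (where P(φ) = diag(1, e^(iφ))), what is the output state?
(0.01376 + 0.1165i)|0⟩ + (0.9862 - 0.1165i)|1⟩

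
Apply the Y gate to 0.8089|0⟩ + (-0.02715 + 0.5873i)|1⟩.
(0.5873 + 0.02715i)|0⟩ + 0.8089i|1⟩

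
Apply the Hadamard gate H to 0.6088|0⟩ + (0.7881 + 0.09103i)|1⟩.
(0.9878 + 0.06437i)|0⟩ + (-0.1268 - 0.06437i)|1⟩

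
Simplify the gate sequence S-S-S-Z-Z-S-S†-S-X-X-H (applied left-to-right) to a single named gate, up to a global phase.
H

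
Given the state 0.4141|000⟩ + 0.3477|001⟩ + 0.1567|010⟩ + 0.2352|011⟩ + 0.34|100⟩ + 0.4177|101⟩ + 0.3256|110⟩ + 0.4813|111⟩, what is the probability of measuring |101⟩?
0.1745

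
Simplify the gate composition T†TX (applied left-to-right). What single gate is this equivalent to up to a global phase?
X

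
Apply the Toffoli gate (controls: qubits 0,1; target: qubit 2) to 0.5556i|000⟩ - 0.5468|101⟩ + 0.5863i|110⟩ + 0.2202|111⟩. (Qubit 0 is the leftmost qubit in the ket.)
0.5556i|000⟩ - 0.5468|101⟩ + 0.2202|110⟩ + 0.5863i|111⟩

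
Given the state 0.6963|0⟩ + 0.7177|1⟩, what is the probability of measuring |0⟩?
0.4848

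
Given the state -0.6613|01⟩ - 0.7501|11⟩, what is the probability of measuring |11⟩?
0.5627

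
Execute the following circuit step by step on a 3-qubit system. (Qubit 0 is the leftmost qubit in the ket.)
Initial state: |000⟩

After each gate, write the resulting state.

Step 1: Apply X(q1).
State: |010⟩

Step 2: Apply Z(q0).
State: |010⟩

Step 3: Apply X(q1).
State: |000⟩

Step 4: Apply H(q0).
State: 1/√2|000⟩ + 1/√2|100⟩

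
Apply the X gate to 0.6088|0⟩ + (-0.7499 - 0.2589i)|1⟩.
(-0.7499 - 0.2589i)|0⟩ + 0.6088|1⟩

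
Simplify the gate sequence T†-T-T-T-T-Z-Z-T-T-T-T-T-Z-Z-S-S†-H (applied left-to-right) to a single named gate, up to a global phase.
H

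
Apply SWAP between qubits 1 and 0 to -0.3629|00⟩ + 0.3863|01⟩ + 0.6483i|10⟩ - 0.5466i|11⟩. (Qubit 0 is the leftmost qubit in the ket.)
-0.3629|00⟩ + 0.6483i|01⟩ + 0.3863|10⟩ - 0.5466i|11⟩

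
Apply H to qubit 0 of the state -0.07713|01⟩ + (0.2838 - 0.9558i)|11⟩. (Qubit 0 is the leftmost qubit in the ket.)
(0.1461 - 0.6759i)|01⟩ + (-0.2552 + 0.6759i)|11⟩

H on qubit 0 mixes each pair of kets that differ only in qubit 0: amplitudes (a, b) of (|…0…⟩, |…1…⟩) become ((a + b)/√2, (a − b)/√2). Kets absent from the input have amplitude 0.
(|01⟩, |11⟩): (a, b) = (-0.07713, (0.2838 - 0.9558i)) → ((0.1461 - 0.6759i), (-0.2552 + 0.6759i))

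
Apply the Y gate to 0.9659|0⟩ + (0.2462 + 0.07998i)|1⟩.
(0.07998 - 0.2462i)|0⟩ + 0.9659i|1⟩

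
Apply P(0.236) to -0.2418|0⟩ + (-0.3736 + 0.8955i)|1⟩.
-0.2418|0⟩ + (-0.5726 + 0.7833i)|1⟩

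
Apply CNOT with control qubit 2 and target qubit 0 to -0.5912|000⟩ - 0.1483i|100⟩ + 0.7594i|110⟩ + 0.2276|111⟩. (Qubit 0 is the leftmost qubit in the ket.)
-0.5912|000⟩ + 0.2276|011⟩ - 0.1483i|100⟩ + 0.7594i|110⟩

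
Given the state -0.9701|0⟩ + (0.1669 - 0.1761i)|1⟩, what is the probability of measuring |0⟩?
0.9411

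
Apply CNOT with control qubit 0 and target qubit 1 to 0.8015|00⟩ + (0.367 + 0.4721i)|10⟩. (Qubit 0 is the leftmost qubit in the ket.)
0.8015|00⟩ + (0.367 + 0.4721i)|11⟩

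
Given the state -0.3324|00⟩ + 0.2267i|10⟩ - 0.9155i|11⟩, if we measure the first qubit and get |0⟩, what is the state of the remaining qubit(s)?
-|0⟩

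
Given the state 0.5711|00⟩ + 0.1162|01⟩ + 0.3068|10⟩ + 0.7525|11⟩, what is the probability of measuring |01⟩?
0.0135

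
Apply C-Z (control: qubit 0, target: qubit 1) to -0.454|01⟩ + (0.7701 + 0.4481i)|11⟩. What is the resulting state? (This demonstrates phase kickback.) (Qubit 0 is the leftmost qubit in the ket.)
-0.454|01⟩ + (-0.7701 - 0.4481i)|11⟩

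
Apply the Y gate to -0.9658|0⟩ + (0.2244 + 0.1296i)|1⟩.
(0.1296 - 0.2244i)|0⟩ - 0.9658i|1⟩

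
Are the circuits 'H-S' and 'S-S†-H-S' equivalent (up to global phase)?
Yes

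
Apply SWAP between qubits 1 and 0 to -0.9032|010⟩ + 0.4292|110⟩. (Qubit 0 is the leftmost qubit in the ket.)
-0.9032|100⟩ + 0.4292|110⟩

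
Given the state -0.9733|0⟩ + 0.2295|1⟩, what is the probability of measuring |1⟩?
0.05267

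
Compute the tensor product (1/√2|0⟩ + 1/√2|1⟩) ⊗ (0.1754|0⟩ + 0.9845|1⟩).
0.124|00⟩ + 0.6961|01⟩ + 0.124|10⟩ + 0.6961|11⟩

amp(|b₁b₂…⟩) = product of the factor amplitudes for bits b₁, b₂, …; only kets whose every factor amplitude is nonzero survive.
|00⟩: (1/√2)(0.1754) = 0.124
|01⟩: (1/√2)(0.9845) = 0.6961
|10⟩: (1/√2)(0.1754) = 0.124
|11⟩: (1/√2)(0.9845) = 0.6961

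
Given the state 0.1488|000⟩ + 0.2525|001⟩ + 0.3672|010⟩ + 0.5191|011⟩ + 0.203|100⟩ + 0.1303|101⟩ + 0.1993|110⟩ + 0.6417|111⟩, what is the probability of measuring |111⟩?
0.4118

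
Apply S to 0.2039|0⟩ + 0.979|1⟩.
0.2039|0⟩ + 0.979i|1⟩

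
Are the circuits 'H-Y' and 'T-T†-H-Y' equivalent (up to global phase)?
Yes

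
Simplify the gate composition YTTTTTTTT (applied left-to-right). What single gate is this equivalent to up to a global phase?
Y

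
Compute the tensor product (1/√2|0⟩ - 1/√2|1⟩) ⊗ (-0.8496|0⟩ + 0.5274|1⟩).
-0.6008|00⟩ + 0.3729|01⟩ + 0.6008|10⟩ - 0.3729|11⟩

amp(|b₁b₂…⟩) = product of the factor amplitudes for bits b₁, b₂, …; only kets whose every factor amplitude is nonzero survive.
|00⟩: (1/√2)(-0.8496) = -0.6008
|01⟩: (1/√2)(0.5274) = 0.3729
|10⟩: (-1/√2)(-0.8496) = 0.6008
|11⟩: (-1/√2)(0.5274) = -0.3729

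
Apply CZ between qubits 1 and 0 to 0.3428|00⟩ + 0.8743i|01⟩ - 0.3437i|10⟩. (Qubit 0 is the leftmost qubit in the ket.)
0.3428|00⟩ + 0.8743i|01⟩ - 0.3437i|10⟩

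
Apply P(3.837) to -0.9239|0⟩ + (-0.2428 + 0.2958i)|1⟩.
-0.9239|0⟩ + (0.3759 - 0.07155i)|1⟩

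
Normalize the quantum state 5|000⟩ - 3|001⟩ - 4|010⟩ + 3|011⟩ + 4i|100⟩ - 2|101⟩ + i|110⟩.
0.559|000⟩ - 0.3354|001⟩ - 1/√5|010⟩ + 0.3354|011⟩ + (1/√5)i|100⟩ - 0.2236|101⟩ + 0.1118i|110⟩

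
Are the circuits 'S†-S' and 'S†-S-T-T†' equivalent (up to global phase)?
Yes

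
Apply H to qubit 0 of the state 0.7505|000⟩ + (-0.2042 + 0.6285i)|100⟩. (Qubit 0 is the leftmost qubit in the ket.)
(0.3863 + 0.4444i)|000⟩ + (0.6751 - 0.4444i)|100⟩

H on qubit 0 mixes each pair of kets that differ only in qubit 0: amplitudes (a, b) of (|…0…⟩, |…1…⟩) become ((a + b)/√2, (a − b)/√2). Kets absent from the input have amplitude 0.
(|000⟩, |100⟩): (a, b) = (0.7505, (-0.2042 + 0.6285i)) → ((0.3863 + 0.4444i), (0.6751 - 0.4444i))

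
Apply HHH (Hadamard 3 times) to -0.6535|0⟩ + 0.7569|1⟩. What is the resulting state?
0.07311|0⟩ - 0.9973|1⟩

H² = I, so H^3 = H: a single Hadamard. With (a, b) = (-0.6535, 0.7569), H gives ((a + b)/√2, (a − b)/√2) = (0.07311, -0.9973).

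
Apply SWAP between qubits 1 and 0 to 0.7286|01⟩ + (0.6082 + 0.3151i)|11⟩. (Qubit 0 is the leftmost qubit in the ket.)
0.7286|10⟩ + (0.6082 + 0.3151i)|11⟩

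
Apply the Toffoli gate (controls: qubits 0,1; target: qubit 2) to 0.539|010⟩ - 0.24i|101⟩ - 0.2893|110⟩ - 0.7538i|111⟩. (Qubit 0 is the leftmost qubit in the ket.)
0.539|010⟩ - 0.24i|101⟩ - 0.7538i|110⟩ - 0.2893|111⟩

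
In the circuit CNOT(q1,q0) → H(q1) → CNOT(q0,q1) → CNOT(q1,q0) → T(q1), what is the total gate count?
5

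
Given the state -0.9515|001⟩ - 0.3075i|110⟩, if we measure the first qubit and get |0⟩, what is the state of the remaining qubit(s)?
-|01⟩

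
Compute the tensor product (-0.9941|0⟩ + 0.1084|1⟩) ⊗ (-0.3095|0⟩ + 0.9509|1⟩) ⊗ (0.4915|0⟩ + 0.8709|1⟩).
0.1512|000⟩ + 0.268|001⟩ - 0.4646|010⟩ - 0.8233|011⟩ - 0.01649|100⟩ - 0.02922|101⟩ + 0.05066|110⟩ + 0.08977|111⟩

amp(|b₁b₂…⟩) = product of the factor amplitudes for bits b₁, b₂, …; only kets whose every factor amplitude is nonzero survive.
|000⟩: (-0.9941)(-0.3095)(0.4915) = 0.1512
|001⟩: (-0.9941)(-0.3095)(0.8709) = 0.268
|010⟩: (-0.9941)(0.9509)(0.4915) = -0.4646
|011⟩: (-0.9941)(0.9509)(0.8709) = -0.8233
|100⟩: (0.1084)(-0.3095)(0.4915) = -0.01649
|101⟩: (0.1084)(-0.3095)(0.8709) = -0.02922
|110⟩: (0.1084)(0.9509)(0.4915) = 0.05066
|111⟩: (0.1084)(0.9509)(0.8709) = 0.08977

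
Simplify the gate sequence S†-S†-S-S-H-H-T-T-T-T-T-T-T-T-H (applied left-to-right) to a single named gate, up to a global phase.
H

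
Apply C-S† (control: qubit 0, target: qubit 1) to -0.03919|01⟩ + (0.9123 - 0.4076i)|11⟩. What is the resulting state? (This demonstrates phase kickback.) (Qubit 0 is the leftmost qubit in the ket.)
-0.03919|01⟩ + (-0.4076 - 0.9123i)|11⟩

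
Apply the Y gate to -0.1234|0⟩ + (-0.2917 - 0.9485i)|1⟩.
(-0.9485 + 0.2917i)|0⟩ - 0.1234i|1⟩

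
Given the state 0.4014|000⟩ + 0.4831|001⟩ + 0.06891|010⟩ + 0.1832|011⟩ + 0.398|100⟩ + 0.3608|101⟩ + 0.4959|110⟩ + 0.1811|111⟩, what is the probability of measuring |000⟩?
0.1611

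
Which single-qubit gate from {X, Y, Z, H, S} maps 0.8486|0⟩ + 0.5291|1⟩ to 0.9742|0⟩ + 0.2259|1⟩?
H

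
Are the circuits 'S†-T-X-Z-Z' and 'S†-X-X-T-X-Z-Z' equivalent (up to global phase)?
Yes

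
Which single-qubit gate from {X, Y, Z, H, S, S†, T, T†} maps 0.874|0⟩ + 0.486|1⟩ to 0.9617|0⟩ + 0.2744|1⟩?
H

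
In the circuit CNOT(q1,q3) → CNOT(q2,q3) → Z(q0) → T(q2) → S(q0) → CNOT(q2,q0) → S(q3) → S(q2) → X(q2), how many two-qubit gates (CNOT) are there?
3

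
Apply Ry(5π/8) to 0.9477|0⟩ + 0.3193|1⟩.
0.261|0⟩ + 0.9654|1⟩

Ry(5π/8) = [[cos(θ/2), −sin(θ/2)], [sin(θ/2), cos(θ/2)]]; θ = 5π/8, cos(θ/2) ≈ 0.55557, sin(θ/2) ≈ 0.83147.
With a = amp(|0⟩) = 0.9477 and b = amp(|1⟩) = 0.3193:
new amp(|0⟩) = (0.55557)·a + (-0.83147)·b = 0.261
new amp(|1⟩) = (0.83147)·a + (0.55557)·b = 0.9654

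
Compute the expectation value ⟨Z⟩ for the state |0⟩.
1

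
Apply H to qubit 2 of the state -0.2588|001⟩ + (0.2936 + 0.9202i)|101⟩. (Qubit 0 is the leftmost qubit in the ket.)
-0.183|000⟩ + 0.183|001⟩ + (0.2076 + 0.6507i)|100⟩ + (-0.2076 - 0.6507i)|101⟩

H on qubit 2 mixes each pair of kets that differ only in qubit 2: amplitudes (a, b) of (|…0…⟩, |…1…⟩) become ((a + b)/√2, (a − b)/√2). Kets absent from the input have amplitude 0.
(|000⟩, |001⟩): (a, b) = (0, -0.2588) → (-0.183, 0.183)
(|100⟩, |101⟩): (a, b) = (0, (0.2936 + 0.9202i)) → ((0.2076 + 0.6507i), (-0.2076 - 0.6507i))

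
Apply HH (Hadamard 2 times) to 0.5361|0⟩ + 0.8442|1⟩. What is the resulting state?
0.5361|0⟩ + 0.8442|1⟩

H² = I, so an even number of Hadamards cancels: H^2 = I and the state is unchanged.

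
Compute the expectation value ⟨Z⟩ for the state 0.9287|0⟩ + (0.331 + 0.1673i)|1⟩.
0.7249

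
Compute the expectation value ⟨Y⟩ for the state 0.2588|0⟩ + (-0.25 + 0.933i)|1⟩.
0.4829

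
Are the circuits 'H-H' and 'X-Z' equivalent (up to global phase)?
No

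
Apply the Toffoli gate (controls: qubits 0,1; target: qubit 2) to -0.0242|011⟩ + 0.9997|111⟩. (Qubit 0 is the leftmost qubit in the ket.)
-0.0242|011⟩ + 0.9997|110⟩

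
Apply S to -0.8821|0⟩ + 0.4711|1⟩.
-0.8821|0⟩ + 0.4711i|1⟩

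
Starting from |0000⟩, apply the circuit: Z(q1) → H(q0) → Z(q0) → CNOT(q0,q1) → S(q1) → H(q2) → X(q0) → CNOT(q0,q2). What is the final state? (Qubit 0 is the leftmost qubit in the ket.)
-(1/2)i|0100⟩ - (1/2)i|0110⟩ + 1/2|1000⟩ + 1/2|1010⟩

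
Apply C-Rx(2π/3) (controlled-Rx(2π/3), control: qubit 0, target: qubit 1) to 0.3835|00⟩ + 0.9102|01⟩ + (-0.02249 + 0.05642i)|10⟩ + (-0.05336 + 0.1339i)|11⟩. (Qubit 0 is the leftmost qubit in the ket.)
0.3835|00⟩ + 0.9102|01⟩ + (0.1047 + 0.07442i)|10⟩ + (0.02218 + 0.08643i)|11⟩

C-Rx(2π/3) leaves the control-|0⟩ kets |00⟩, |01⟩ unchanged and applies Rx(2π/3) to qubit 1 on the control-|1⟩ pair (|10⟩, |11⟩).
Rx(2π/3) = [[cos(θ/2), −i·sin(θ/2)], [−i·sin(θ/2), cos(θ/2)]]; θ = 2π/3, cos(θ/2) ≈ 0.5, sin(θ/2) ≈ 0.866025.
With a = amp(|10⟩) = (-0.02249 + 0.05642i) and b = amp(|11⟩) = (-0.05336 + 0.1339i):
new amp(|10⟩) = (0.5)·a + (-0.866025i)·b = (0.1047 + 0.07442i)
new amp(|11⟩) = (-0.866025i)·a + (0.5)·b = (0.02218 + 0.08643i)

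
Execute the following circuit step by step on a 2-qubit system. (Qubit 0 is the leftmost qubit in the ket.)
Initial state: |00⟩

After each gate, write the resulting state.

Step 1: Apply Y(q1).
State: i|01⟩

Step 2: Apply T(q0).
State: i|01⟩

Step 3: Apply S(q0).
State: i|01⟩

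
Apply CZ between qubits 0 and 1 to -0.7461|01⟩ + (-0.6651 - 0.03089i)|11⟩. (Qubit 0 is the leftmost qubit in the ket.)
-0.7461|01⟩ + (0.6651 + 0.03089i)|11⟩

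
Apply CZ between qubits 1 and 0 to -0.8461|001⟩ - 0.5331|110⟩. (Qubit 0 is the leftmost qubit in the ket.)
-0.8461|001⟩ + 0.5331|110⟩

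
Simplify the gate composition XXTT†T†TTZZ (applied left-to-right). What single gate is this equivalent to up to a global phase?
T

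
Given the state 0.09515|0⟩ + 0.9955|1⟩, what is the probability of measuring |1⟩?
0.991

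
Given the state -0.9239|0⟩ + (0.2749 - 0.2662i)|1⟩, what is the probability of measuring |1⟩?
0.1464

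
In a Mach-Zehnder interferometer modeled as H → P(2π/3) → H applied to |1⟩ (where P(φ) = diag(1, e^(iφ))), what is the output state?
(0.75 - 0.433i)|0⟩ + (0.25 + 0.433i)|1⟩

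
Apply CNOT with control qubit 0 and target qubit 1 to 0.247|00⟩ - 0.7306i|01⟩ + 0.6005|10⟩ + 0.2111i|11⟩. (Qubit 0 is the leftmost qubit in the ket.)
0.247|00⟩ - 0.7306i|01⟩ + 0.2111i|10⟩ + 0.6005|11⟩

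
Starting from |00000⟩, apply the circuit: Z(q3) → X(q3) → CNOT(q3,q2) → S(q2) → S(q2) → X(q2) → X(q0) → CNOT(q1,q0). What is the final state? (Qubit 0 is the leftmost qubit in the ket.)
-|10010⟩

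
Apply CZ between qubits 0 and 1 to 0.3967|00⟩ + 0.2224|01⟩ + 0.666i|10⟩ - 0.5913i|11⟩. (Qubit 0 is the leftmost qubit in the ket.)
0.3967|00⟩ + 0.2224|01⟩ + 0.666i|10⟩ + 0.5913i|11⟩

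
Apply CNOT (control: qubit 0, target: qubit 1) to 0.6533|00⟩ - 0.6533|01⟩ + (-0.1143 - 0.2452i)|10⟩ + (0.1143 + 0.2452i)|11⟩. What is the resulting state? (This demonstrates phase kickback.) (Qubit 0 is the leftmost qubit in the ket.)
0.6533|00⟩ - 0.6533|01⟩ + (0.1143 + 0.2452i)|10⟩ + (-0.1143 - 0.2452i)|11⟩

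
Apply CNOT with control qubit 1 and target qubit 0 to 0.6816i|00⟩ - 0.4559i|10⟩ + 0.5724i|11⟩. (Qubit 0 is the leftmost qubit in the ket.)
0.6816i|00⟩ + 0.5724i|01⟩ - 0.4559i|10⟩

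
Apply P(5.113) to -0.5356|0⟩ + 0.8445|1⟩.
-0.5356|0⟩ + (0.3293 - 0.7776i)|1⟩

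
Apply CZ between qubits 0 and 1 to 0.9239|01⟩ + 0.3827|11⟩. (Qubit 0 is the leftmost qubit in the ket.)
0.9239|01⟩ - 0.3827|11⟩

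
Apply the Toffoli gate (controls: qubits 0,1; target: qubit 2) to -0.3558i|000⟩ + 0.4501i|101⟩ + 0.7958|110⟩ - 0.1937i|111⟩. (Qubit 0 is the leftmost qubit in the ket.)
-0.3558i|000⟩ + 0.4501i|101⟩ - 0.1937i|110⟩ + 0.7958|111⟩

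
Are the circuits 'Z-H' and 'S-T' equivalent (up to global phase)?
No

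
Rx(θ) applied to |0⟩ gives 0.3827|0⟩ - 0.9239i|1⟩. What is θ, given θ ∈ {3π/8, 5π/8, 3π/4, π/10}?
3π/4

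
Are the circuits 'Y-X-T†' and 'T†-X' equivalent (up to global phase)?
No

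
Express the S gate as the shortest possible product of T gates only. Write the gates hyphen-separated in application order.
T-T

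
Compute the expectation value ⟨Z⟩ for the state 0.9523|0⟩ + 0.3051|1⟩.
0.8138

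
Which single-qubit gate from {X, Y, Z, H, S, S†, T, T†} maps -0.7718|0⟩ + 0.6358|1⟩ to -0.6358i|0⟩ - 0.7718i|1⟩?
Y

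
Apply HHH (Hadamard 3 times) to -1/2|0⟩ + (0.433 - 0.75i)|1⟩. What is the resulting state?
(-0.04738 - 0.5303i)|0⟩ + (-0.6597 + 0.5303i)|1⟩

H² = I, so H^3 = H: a single Hadamard. With (a, b) = (-1/2, (0.433 - 0.75i)), H gives ((a + b)/√2, (a − b)/√2) = ((-0.04738 - 0.5303i), (-0.6597 + 0.5303i)).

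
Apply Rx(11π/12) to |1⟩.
-0.9914i|0⟩ + 0.1305|1⟩

Rx(11π/12) = [[cos(θ/2), −i·sin(θ/2)], [−i·sin(θ/2), cos(θ/2)]]; θ = 11π/12, cos(θ/2) ≈ 0.130526, sin(θ/2) ≈ 0.991445.
With a = amp(|0⟩) = 0 and b = amp(|1⟩) = 1:
new amp(|0⟩) = (0.130526)·a + (-0.991445i)·b = -0.9914i
new amp(|1⟩) = (-0.991445i)·a + (0.130526)·b = 0.1305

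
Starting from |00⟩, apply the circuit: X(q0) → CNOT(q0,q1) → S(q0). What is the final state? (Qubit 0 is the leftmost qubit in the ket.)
i|11⟩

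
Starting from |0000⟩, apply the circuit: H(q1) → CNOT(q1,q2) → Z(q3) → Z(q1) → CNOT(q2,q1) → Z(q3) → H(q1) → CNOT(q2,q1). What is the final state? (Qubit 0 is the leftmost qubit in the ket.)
1/2|0000⟩ - 1/2|0010⟩ + 1/2|0100⟩ - 1/2|0110⟩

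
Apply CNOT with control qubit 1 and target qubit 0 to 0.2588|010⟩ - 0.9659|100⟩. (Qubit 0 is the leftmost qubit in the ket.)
-0.9659|100⟩ + 0.2588|110⟩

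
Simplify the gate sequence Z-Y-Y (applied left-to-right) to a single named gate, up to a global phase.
Z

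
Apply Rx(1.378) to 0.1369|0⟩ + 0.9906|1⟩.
(0.1057 - 0.6298i)|0⟩ + (0.7646 - 0.08704i)|1⟩

Rx(1.378) = [[cos(θ/2), −i·sin(θ/2)], [−i·sin(θ/2), cos(θ/2)]]; θ = 1.378, cos(θ/2) ≈ 0.771882, sin(θ/2) ≈ 0.635766.
With a = amp(|0⟩) = 0.1369 and b = amp(|1⟩) = 0.9906:
new amp(|0⟩) = (0.771882)·a + (-0.635766i)·b = (0.1057 - 0.6298i)
new amp(|1⟩) = (-0.635766i)·a + (0.771882)·b = (0.7646 - 0.08704i)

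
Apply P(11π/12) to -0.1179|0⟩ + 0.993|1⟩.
-0.1179|0⟩ + (-0.9592 + 0.257i)|1⟩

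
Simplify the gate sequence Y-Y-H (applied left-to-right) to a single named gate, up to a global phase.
H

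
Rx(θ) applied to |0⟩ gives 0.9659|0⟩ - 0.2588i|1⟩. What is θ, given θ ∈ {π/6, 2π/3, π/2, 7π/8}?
π/6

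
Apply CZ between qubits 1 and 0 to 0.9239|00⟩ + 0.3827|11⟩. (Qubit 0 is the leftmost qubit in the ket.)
0.9239|00⟩ - 0.3827|11⟩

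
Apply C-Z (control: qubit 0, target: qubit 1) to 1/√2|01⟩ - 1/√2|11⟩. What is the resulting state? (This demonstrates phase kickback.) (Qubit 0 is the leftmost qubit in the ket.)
1/√2|01⟩ + 1/√2|11⟩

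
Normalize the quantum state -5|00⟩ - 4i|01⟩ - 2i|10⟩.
-0.7454|00⟩ - 0.5963i|01⟩ - 0.2981i|10⟩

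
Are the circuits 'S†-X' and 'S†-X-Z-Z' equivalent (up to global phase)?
Yes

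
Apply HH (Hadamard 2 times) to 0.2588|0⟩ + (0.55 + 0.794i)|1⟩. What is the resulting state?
0.2588|0⟩ + (0.55 + 0.794i)|1⟩

H² = I, so an even number of Hadamards cancels: H^2 = I and the state is unchanged.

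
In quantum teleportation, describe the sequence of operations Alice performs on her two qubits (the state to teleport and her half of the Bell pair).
CNOT (state → Bell), then H on state qubit, then measure both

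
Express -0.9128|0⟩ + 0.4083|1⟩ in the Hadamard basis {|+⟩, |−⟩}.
-0.3567|+⟩ - 0.9342|−⟩

With |ψ⟩ = α|0⟩ + β|1⟩, the Hadamard-basis coefficients are ⟨+|ψ⟩ = (α + β)/√2 and ⟨−|ψ⟩ = (α − β)/√2.
Here α = -0.9128, β = 0.4083: (α + β)/√2 = -0.3567, (α − β)/√2 = -0.9342.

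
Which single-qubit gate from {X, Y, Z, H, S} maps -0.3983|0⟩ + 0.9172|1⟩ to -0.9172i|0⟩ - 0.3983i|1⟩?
Y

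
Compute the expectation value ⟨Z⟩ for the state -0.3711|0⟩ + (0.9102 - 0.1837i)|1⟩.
-0.7245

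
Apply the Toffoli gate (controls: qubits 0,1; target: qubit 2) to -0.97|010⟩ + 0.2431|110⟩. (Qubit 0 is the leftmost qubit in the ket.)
-0.97|010⟩ + 0.2431|111⟩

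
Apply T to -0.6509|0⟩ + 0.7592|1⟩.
-0.6509|0⟩ + (0.5368 + 0.5368i)|1⟩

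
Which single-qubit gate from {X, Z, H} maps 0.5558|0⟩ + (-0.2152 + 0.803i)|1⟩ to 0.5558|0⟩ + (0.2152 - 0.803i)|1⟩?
Z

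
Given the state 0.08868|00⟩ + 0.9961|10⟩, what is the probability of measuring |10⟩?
0.9922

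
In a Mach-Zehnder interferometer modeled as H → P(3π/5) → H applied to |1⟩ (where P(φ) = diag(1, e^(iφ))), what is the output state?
(0.6545 - 0.4755i)|0⟩ + (0.3455 + 0.4755i)|1⟩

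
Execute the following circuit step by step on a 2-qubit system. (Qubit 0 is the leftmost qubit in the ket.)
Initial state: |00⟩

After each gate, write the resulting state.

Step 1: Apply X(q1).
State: |01⟩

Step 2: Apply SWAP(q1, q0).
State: |10⟩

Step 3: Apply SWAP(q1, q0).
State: |01⟩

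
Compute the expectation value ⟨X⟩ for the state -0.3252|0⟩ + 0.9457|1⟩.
-0.6151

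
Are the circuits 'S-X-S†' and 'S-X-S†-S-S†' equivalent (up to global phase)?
Yes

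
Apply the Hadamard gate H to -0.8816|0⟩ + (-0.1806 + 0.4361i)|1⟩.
(-0.7511 + 0.3084i)|0⟩ + (-0.4957 - 0.3084i)|1⟩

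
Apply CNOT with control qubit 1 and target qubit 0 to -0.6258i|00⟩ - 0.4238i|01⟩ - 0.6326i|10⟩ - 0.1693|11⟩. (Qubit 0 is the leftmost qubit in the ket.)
-0.6258i|00⟩ - 0.1693|01⟩ - 0.6326i|10⟩ - 0.4238i|11⟩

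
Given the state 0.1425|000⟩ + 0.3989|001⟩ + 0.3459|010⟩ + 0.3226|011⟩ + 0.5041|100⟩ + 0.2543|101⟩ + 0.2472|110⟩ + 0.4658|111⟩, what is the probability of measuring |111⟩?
0.217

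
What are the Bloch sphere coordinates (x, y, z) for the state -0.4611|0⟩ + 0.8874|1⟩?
(-0.8184, 0, -0.5749)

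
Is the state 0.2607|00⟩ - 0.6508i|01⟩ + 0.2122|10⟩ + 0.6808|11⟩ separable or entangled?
Entangled

Writing the state as a|00⟩ + b|01⟩ + c|10⟩ + d|11⟩, it is a product state iff ad − bc = 0.
Here (a, b, c, d) = (0.2607, -0.6508i, 0.2122, 0.6808): ad − bc = (0.2607)(0.6808) − (-0.6508i)(0.2122) = (0.1775 + 0.1381i) ≠ 0, so the state is entangled.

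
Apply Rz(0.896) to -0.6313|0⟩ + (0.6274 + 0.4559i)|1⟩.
(-0.569 + 0.2735i)|0⟩ + (0.368 + 0.6827i)|1⟩

Rz(0.896) = [[e^(−iθ/2), 0], [0, e^(iθ/2)]] with e^(±iθ/2) = cos(θ/2) ± i·sin(θ/2); θ = 0.896, cos(θ/2) ≈ 0.901315, sin(θ/2) ≈ 0.433164.
With a = amp(|0⟩) = -0.6313 and b = amp(|1⟩) = (0.6274 + 0.4559i):
new amp(|0⟩) = (0.901315 - 0.433164i)·a = (-0.569 + 0.2735i)
new amp(|1⟩) = (0.901315 + 0.433164i)·b = (0.368 + 0.6827i)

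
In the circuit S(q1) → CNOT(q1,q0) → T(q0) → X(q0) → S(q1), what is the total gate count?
5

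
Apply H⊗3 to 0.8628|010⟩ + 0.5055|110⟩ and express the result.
0.4838|000⟩ + 0.4838|001⟩ - 0.4838|010⟩ - 0.4838|011⟩ + 0.1263|100⟩ + 0.1263|101⟩ - 0.1263|110⟩ - 0.1263|111⟩

H⊗3 gives amp(|y⟩) = (1/2√2) Σ_x (−1)^(x·y) amp(|x⟩), where x·y is the number of positions in which both x and y have a 1.
|000⟩: (0.8628 + 0.5055)/(2√2) = 0.4838
|001⟩: (0.8628 + 0.5055)/(2√2) = 0.4838
|010⟩: (-0.8628 - 0.5055)/(2√2) = -0.4838
|011⟩: (-0.8628 - 0.5055)/(2√2) = -0.4838
|100⟩: (0.8628 - 0.5055)/(2√2) = 0.1263
|101⟩: (0.8628 - 0.5055)/(2√2) = 0.1263
|110⟩: (-0.8628 + 0.5055)/(2√2) = -0.1263
|111⟩: (-0.8628 + 0.5055)/(2√2) = -0.1263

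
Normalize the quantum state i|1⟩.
i|1⟩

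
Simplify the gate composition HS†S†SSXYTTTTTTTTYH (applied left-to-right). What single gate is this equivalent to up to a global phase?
Z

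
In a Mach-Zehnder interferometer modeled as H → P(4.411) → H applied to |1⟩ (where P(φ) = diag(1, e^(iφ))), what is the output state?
(0.6484 + 0.4775i)|0⟩ + (0.3516 - 0.4775i)|1⟩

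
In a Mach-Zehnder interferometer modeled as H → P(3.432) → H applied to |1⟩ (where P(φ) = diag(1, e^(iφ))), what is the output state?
(0.9791 + 0.1432i)|0⟩ + (0.02094 - 0.1432i)|1⟩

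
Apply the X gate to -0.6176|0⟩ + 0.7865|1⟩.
0.7865|0⟩ - 0.6176|1⟩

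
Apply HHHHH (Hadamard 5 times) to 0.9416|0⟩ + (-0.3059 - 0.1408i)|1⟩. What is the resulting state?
(0.4495 - 0.09956i)|0⟩ + (0.8821 + 0.09956i)|1⟩

H² = I, so H^5 = H: a single Hadamard. With (a, b) = (0.9416, (-0.3059 - 0.1408i)), H gives ((a + b)/√2, (a − b)/√2) = ((0.4495 - 0.09956i), (0.8821 + 0.09956i)).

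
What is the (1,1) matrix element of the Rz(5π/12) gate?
(0.7934 + 0.6088i)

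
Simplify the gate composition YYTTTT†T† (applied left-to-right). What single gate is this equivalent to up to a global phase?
T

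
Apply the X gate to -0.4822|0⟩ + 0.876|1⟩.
0.876|0⟩ - 0.4822|1⟩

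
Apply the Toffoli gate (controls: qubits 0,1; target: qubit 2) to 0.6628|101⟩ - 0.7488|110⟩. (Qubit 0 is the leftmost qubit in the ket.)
0.6628|101⟩ - 0.7488|111⟩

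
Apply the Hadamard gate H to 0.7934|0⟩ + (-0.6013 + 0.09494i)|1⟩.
(0.1358 + 0.06713i)|0⟩ + (0.9862 - 0.06713i)|1⟩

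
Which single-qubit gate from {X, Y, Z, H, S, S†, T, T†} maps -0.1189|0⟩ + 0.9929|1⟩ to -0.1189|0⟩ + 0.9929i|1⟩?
S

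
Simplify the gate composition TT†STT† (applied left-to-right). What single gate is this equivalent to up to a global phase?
S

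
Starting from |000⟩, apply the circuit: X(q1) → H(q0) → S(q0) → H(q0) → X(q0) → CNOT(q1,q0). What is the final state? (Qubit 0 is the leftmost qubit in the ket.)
(1/2 + (1/2)i)|010⟩ + (1/2 - (1/2)i)|110⟩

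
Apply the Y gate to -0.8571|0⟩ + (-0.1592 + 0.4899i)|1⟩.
(0.4899 + 0.1592i)|0⟩ - 0.8571i|1⟩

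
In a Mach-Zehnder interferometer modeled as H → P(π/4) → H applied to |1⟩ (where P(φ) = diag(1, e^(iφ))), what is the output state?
(0.1464 - (1/√8)i)|0⟩ + (0.8536 + (1/√8)i)|1⟩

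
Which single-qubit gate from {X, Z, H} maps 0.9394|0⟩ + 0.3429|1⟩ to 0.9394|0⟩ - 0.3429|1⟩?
Z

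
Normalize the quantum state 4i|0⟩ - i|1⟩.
0.9701i|0⟩ - 0.2425i|1⟩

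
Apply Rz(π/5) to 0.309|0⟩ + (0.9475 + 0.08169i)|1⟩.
(0.2939 - 0.09549i)|0⟩ + (0.8759 + 0.3705i)|1⟩

Rz(π/5) = [[e^(−iθ/2), 0], [0, e^(iθ/2)]] with e^(±iθ/2) = cos(θ/2) ± i·sin(θ/2); θ = π/5, cos(θ/2) ≈ 0.951057, sin(θ/2) ≈ 0.309017.
With a = amp(|0⟩) = 0.309 and b = amp(|1⟩) = (0.9475 + 0.08169i):
new amp(|0⟩) = (0.951057 - 0.309017i)·a = (0.2939 - 0.09549i)
new amp(|1⟩) = (0.951057 + 0.309017i)·b = (0.8759 + 0.3705i)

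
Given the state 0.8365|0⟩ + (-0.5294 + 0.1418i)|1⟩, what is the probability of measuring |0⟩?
0.6997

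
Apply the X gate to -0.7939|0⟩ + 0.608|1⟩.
0.608|0⟩ - 0.7939|1⟩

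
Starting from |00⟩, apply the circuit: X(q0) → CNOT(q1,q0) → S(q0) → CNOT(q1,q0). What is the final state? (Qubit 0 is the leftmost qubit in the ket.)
i|10⟩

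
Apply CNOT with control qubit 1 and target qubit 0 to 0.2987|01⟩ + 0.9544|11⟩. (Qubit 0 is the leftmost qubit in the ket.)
0.9544|01⟩ + 0.2987|11⟩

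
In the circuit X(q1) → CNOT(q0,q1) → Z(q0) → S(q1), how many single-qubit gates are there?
3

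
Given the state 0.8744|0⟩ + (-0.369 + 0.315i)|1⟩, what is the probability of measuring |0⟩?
0.7646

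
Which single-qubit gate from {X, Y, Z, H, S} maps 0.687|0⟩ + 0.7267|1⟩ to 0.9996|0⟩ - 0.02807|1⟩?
H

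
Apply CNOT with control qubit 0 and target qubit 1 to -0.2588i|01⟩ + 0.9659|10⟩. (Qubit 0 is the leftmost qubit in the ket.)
-0.2588i|01⟩ + 0.9659|11⟩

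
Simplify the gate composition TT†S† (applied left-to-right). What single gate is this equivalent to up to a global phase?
S†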